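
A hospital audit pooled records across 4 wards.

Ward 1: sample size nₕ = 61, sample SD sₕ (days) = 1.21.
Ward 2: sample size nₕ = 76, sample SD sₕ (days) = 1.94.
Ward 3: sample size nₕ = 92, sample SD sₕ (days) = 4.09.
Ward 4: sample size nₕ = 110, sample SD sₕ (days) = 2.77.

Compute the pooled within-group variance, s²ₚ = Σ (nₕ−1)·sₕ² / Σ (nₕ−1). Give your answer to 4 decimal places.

1: (61−1)·1.21² = 60·1.4641 = 87.846
2: (76−1)·1.94² = 75·3.7636 = 282.27
3: (92−1)·4.09² = 91·16.7281 = 1522.2571
4: (110−1)·2.77² = 109·7.6729 = 836.3461
Numerator = 2728.7192; denominator = Σ(nₕ−1) = 335.
s²ₚ = 2728.7192/335 = 8.145430... → 8.1454.

8.1454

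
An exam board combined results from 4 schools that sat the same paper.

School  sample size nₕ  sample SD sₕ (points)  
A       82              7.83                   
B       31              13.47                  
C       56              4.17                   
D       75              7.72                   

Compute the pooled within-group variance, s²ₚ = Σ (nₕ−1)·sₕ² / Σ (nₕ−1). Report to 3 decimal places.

65.733

Degrees of freedom: 81 + 30 + 55 + 74 = 240.
Σ(nₕ−1)sₕ² = 81·61.3089 + 30·181.4409 + 55·17.3889 + 74·59.5984 = 15775.919.
s²ₚ = 15775.919 / 240 = 65.73300... → 65.733.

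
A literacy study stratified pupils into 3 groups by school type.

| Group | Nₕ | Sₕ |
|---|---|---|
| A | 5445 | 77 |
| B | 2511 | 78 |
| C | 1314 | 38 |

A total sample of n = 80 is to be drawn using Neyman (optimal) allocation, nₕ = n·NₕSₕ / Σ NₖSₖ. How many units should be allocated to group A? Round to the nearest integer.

A: NₕSₕ = 5445·77 = 419265
B: NₕSₕ = 2511·78 = 195858
C: NₕSₕ = 1314·38 = 49932
Σ NₕSₕ = 665055.
n_A = 80·419265/665055 = 50.434... → 50.

50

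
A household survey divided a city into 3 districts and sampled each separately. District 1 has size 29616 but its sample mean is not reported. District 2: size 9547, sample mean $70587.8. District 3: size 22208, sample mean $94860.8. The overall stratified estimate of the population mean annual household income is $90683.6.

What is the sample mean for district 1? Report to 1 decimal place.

N = 29616 + 9547 + 22208 = 61371.
Overall total = μ·N = 90683.6·61371 = 5565343215.6.
Subtract the known strata: 9547·70587.8 + 22208·94860.8 = 2780570373.
Remaining total for district 1: 5565343215.6 − 2780570373 = 2784772842.6.
Divide by its size: 2784772842.6 / 29616 = 94029.337... → 94029.3.

94029.3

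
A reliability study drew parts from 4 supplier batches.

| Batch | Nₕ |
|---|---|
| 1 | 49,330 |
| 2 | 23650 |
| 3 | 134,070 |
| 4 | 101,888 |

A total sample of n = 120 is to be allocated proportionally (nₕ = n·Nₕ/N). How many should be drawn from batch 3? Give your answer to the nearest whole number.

Share of batch 3 = 134070/308938 = 0.43397.
Allocate 120 × 0.43397 = 52.076... → 52.

52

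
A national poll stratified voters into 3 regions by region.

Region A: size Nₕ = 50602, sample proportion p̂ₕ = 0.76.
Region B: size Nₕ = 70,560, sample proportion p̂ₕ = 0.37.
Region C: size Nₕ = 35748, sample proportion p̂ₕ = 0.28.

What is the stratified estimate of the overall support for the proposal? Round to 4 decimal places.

0.4753

N = 50602 + 70560 + 35748 = 156910.
Overall proportion = Σ (Nₕ/N)·p̂ₕ.
Σ Nₕp̂ₕ = 38457.52 + 26107.2 + 10009.44 = 74574.16.
74574.16 / 156910 = 0.475267... → 0.4753.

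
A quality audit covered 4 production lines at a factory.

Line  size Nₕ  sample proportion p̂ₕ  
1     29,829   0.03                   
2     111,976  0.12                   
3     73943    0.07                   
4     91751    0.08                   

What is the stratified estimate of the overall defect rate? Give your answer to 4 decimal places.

Wₕ = Nₕ/N with N = 307499: 0.0970, 0.3642, 0.2405, 0.2984.
p̂_st = 0.0970·0.03 + 0.3642·0.12 + 0.2405·0.07 + 0.2984·0.08 ≈ 0.087311... → 0.0873.

0.0873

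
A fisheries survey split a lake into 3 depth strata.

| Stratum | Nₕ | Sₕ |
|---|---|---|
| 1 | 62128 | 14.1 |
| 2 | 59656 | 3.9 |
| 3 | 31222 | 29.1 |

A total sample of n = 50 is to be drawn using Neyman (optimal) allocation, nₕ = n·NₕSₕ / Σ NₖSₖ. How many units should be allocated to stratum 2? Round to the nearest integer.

6

Σ NₕSₕ = 62128·14.1 + 59656·3.9 + 31222·29.1 = 2017223.4.
Share for 2: 232658.4/2017223.4 = 0.11534.
n_2 = 50 × 0.11534 = 5.767... → 6.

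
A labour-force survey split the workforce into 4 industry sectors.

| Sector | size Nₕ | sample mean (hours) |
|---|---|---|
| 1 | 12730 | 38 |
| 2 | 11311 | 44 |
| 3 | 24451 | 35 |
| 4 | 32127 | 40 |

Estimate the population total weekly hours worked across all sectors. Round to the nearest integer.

3122289

Population total = Σ Nₕ·x̄ₕ (each stratum's size times its mean).
12730·38 + 11311·44 + 24451·35 + 32127·40 = 483740 + 497684 + 855785 + 1285080 = 3122289.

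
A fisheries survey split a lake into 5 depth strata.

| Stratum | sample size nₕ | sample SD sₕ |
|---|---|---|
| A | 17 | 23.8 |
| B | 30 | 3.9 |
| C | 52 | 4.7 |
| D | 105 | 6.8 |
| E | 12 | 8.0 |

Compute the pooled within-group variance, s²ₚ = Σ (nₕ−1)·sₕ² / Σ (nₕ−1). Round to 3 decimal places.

76.510

A: (17−1)·23.8² = 16·566.44 = 9063.04
B: (30−1)·3.9² = 29·15.21 = 441.09
C: (52−1)·4.7² = 51·22.09 = 1126.59
D: (105−1)·6.8² = 104·46.24 = 4808.96
E: (12−1)·8.0² = 11·64 = 704
Numerator = 16143.68; denominator = Σ(nₕ−1) = 211.
s²ₚ = 16143.68/211 = 76.51033... → 76.510.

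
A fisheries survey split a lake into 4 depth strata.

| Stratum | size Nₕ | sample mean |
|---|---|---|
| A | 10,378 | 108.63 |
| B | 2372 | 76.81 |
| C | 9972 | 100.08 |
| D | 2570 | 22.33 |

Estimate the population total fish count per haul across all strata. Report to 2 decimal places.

2364941.32

Estimate total by summing Nₕ·x̄ₕ over strata.
10378·108.63 + 2372·76.81 + 9972·100.08 + 2570·22.33 = 1127362.14 + 182193.32 + 997997.76 + 57388.1 = 2364941.32.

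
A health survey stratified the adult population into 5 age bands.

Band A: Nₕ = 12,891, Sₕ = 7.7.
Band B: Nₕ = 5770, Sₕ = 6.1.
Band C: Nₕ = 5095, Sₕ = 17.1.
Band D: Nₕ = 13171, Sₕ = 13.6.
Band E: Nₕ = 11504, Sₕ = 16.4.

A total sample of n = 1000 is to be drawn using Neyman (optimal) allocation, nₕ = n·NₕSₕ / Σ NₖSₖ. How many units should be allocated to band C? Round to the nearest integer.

148

A: NₕSₕ = 12891·7.7 = 99260.7
B: NₕSₕ = 5770·6.1 = 35197
C: NₕSₕ = 5095·17.1 = 87124.5
D: NₕSₕ = 13171·13.6 = 179125.6
E: NₕSₕ = 11504·16.4 = 188665.6
Σ NₕSₕ = 589373.4.
n_C = 1000·87124.5/589373.4 = 147.826... → 148.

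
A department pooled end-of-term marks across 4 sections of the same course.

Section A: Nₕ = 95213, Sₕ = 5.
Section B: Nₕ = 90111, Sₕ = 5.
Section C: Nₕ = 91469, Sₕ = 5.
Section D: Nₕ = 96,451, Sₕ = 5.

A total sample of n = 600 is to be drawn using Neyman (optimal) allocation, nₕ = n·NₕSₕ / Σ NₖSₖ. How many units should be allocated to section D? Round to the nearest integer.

A: NₕSₕ = 95213·5 = 476065
B: NₕSₕ = 90111·5 = 450555
C: NₕSₕ = 91469·5 = 457345
D: NₕSₕ = 96451·5 = 482255
Σ NₕSₕ = 1866220.
n_D = 600·482255/1866220 = 155.048... → 155.

155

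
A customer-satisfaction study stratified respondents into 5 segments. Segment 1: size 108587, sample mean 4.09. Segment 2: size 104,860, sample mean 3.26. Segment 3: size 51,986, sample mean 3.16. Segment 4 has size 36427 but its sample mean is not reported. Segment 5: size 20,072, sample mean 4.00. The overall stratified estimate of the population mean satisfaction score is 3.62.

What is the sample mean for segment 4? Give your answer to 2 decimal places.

Σ Nₕx̄ₕ = N·μ, so 36427·x̄_4 = 321932·3.62 − (108587·4.09 + 104860·3.26 + 51986·3.16 + 20072·4.00).
= 1165393.84 − 1030528.19 = 134865.65.
x̄_4 = 134865.65 / 36427 = 3.7024... → 3.70.

3.70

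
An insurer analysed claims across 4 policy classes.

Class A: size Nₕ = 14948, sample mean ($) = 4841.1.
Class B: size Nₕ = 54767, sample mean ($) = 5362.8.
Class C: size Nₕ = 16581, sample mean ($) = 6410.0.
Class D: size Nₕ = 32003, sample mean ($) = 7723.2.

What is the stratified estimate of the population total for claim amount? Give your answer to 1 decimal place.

Estimate total by summing Nₕ·x̄ₕ over strata.
14948·4841.1 + 54767·5362.8 + 16581·6410.0 + 32003·7723.2 = 72364762.8 + 293704467.6 + 106284210 + 247165569.6 = 719519010.0.

719519010.0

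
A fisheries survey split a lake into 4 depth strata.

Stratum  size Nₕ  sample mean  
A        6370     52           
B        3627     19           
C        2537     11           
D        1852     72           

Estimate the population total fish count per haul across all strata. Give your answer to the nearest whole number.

561404

Population total = Σ Nₕ·x̄ₕ (each stratum's size times its mean).
6370·52 + 3627·19 + 2537·11 + 1852·72 = 331240 + 68913 + 27907 + 133344 = 561404.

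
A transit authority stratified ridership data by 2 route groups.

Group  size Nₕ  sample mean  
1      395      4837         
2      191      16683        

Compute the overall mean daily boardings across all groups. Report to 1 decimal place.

x̄_st = (Σ Nₕx̄ₕ) / (Σ Nₕ) = (395·4837 + 191·16683) / 586
= 5097068 / 586 = 8698.068... → 8698.1.

8698.1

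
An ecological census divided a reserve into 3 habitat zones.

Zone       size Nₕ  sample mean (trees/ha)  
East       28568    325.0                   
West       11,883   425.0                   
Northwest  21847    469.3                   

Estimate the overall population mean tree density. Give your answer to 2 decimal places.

394.68

N = 28568 + 11883 + 21847 = 62298.
The stratified mean weights each stratum mean by its population share Nₕ/N.
Σ Nₕx̄ₕ = 28568·325.0 + 11883·425.0 + 21847·469.3 = 9284600 + 5050275 + 10252797.1 = 24587672.1.
Divide by N: 24587672.1 / 62298 = 394.6784... → 394.68.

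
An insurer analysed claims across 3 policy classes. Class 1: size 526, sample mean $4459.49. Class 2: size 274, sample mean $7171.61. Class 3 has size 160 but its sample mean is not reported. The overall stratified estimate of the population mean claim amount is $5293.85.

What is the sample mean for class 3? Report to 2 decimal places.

N = 526 + 274 + 160 = 960.
Overall total = μ·N = 5293.85·960 = 5082096.
Subtract the known strata: 526·4459.49 + 274·7171.61 = 4310712.88.
Remaining total for class 3: 5082096 − 4310712.88 = 771383.12.
Divide by its size: 771383.12 / 160 = 4821.1445 → 4821.14.

4821.14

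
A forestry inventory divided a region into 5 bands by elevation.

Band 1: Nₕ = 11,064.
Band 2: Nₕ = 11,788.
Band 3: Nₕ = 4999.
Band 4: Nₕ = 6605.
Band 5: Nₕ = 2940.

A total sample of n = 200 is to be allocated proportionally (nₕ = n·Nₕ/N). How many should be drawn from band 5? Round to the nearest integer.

16

N = 11064 + 11788 + 4999 + 6605 + 2940 = 37396.
n_5 = 200·2940/37396 = 15.724... → 16.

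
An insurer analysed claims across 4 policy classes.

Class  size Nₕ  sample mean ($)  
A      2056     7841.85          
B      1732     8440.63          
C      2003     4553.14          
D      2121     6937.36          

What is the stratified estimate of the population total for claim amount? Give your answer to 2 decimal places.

54576094.74

A: 2056·7841.85 = 16122843.6
B: 1732·8440.63 = 14619171.16
C: 2003·4553.14 = 9119939.42
D: 2121·6937.36 = 14714140.56
τ̂ = Σ Nₕx̄ₕ = 54576094.74.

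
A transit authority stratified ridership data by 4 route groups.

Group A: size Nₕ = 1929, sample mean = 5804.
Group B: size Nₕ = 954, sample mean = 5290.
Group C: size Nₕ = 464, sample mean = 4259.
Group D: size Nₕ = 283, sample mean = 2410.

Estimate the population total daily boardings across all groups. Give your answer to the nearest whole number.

A: 1929·5804 = 11195916
B: 954·5290 = 5046660
C: 464·4259 = 1976176
D: 283·2410 = 682030
τ̂ = Σ Nₕx̄ₕ = 18900782.

18900782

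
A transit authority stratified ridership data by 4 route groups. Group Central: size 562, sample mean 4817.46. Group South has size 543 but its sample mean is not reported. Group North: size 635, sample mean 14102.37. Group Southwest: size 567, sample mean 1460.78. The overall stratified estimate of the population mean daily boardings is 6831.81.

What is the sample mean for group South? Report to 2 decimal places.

6022.66

N = 562 + 543 + 635 + 567 = 2307.
Overall total = μ·N = 6831.81·2307 = 15760985.67.
Subtract the known strata: 562·4817.46 + 635·14102.37 + 567·1460.78 = 12490679.73.
Remaining total for group South: 15760985.67 − 12490679.73 = 3270305.94.
Divide by its size: 3270305.94 / 543 = 6022.6629... → 6022.66.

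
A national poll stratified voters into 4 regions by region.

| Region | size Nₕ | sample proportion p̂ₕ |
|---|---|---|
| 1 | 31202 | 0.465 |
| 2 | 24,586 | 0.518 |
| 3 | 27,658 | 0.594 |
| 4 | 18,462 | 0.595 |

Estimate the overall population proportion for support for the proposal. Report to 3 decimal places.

0.536

Wₕ = Nₕ/N with N = 101908: 0.3062, 0.2413, 0.2714, 0.1812.
p̂_st = 0.3062·0.465 + 0.2413·0.518 + 0.2714·0.594 + 0.1812·0.595 ≈ 0.53635... → 0.536.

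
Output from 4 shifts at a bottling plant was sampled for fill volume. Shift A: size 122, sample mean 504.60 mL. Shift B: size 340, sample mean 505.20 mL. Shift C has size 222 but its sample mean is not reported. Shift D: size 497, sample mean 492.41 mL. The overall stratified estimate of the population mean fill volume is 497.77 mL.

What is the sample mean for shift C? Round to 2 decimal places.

N = 122 + 340 + 222 + 497 = 1181.
Overall total = μ·N = 497.77·1181 = 587866.37.
Subtract the known strata: 122·504.60 + 340·505.20 + 497·492.41 = 478056.97.
Remaining total for shift C: 587866.37 − 478056.97 = 109809.4.
Divide by its size: 109809.4 / 222 = 494.6369... → 494.64.

494.64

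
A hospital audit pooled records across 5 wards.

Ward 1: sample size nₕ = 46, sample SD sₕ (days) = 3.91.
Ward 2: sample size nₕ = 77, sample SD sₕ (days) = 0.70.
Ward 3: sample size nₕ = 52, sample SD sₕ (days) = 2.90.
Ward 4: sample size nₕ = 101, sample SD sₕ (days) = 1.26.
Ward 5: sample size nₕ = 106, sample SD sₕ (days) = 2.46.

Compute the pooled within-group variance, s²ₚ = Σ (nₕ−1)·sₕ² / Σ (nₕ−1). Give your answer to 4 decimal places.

5.1679

Degrees of freedom: 45 + 76 + 51 + 100 + 105 = 377.
Σ(nₕ−1)sₕ² = 45·15.2881 + 76·0.49 + 51·8.41 + 100·1.5876 + 105·6.0516 = 1948.2925.
s²ₚ = 1948.2925 / 377 = 5.167885... → 5.1679.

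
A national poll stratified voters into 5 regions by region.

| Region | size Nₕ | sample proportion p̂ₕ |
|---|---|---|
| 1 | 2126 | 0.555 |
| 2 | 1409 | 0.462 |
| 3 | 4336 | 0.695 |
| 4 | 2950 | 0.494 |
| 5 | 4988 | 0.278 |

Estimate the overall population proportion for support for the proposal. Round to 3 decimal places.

0.486

Wₕ = Nₕ/N with N = 15809: 0.1345, 0.0891, 0.2743, 0.1866, 0.3155.
p̂_st = 0.1345·0.555 + 0.0891·0.462 + 0.2743·0.695 + 0.1866·0.494 + 0.3155·0.278 ≈ 0.48633... → 0.486.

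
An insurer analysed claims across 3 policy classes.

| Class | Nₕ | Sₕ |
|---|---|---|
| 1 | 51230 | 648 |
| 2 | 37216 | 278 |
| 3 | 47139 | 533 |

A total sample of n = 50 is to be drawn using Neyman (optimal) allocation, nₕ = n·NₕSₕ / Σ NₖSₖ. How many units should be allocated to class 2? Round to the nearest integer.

8

Σ NₕSₕ = 51230·648 + 37216·278 + 47139·533 = 68668175.
Share for 2: 10346048/68668175 = 0.15067.
n_2 = 50 × 0.15067 = 7.533... → 8.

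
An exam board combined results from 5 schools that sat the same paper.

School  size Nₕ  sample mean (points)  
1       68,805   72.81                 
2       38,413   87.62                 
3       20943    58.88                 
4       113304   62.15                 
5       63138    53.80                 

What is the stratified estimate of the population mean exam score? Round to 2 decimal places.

N = 304603; weights Wₕ = Nₕ/N = (0.2259, 0.1261, 0.0688, 0.3720, 0.2073).
x̄_st = Σ Wₕ·x̄ₕ = 0.2259·72.81 + 0.1261·87.62 + 0.0688·58.88 + 0.3720·62.15 + 0.2073·53.80 ≈ 65.8143...
→ 65.81.

65.81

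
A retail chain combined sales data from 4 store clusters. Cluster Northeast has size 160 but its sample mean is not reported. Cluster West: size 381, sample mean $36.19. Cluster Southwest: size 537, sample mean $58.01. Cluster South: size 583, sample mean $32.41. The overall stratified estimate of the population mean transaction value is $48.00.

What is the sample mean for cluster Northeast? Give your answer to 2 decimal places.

N = 160 + 381 + 537 + 583 = 1661.
Overall total = μ·N = 48.00·1661 = 79728.
Subtract the known strata: 381·36.19 + 537·58.01 + 583·32.41 = 63834.79.
Remaining total for cluster Northeast: 79728 − 63834.79 = 15893.21.
Divide by its size: 15893.21 / 160 = 99.3326... → 99.33.

99.33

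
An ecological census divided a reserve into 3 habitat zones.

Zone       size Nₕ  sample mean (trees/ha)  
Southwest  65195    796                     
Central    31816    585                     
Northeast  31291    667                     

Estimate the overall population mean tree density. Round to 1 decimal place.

712.2

x̄_st = (Σ Nₕx̄ₕ) / (Σ Nₕ) = (65195·796 + 31816·585 + 31291·667) / 128302
= 91378677 / 128302 = 712.216... → 712.2.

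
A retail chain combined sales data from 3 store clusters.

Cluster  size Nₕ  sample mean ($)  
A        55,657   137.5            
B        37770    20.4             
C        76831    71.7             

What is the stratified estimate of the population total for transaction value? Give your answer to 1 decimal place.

Population total = Σ Nₕ·x̄ₕ (each stratum's size times its mean).
55657·137.5 + 37770·20.4 + 76831·71.7 = 7652837.5 + 770508 + 5508782.7 = 13932128.2.

13932128.2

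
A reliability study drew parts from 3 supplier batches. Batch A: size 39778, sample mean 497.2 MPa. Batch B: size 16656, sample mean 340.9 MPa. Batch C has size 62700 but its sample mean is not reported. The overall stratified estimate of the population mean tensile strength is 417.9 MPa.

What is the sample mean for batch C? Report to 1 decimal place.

Σ Nₕx̄ₕ = N·μ, so 62700·x̄_C = 119134·417.9 − (39778·497.2 + 16656·340.9).
= 49786098.6 − 25455652 = 24330446.6.
x̄_C = 24330446.6 / 62700 = 388.045... → 388.0.

388.0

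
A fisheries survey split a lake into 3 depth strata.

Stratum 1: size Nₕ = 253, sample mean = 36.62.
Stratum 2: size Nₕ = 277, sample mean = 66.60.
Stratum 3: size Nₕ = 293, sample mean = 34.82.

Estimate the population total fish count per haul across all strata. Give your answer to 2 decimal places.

37915.32

1: 253·36.62 = 9264.86
2: 277·66.60 = 18448.2
3: 293·34.82 = 10202.26
τ̂ = Σ Nₕx̄ₕ = 37915.32.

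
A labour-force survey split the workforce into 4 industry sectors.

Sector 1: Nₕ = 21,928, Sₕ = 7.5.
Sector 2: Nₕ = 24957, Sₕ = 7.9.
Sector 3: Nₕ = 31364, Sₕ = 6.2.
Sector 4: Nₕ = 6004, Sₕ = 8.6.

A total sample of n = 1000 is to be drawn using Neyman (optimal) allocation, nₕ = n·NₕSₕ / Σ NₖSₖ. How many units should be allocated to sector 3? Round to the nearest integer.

320

1: NₕSₕ = 21928·7.5 = 164460
2: NₕSₕ = 24957·7.9 = 197160.3
3: NₕSₕ = 31364·6.2 = 194456.8
4: NₕSₕ = 6004·8.6 = 51634.4
Σ NₕSₕ = 607711.5.
n_3 = 1000·194456.8/607711.5 = 319.982... → 320.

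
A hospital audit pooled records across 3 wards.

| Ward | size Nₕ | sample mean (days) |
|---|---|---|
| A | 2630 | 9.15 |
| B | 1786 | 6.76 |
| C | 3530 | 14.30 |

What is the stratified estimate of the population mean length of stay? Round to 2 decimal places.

10.90

N = 7946; weights Wₕ = Nₕ/N = (0.3310, 0.2248, 0.4442).
x̄_st = Σ Wₕ·x̄ₕ = 0.3310·9.15 + 0.2248·6.76 + 0.4442·14.30 ≈ 10.9007...
→ 10.90.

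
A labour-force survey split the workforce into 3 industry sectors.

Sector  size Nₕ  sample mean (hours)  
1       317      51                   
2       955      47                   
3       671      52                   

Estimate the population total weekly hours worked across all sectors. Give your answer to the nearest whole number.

95944

1: 317·51 = 16167
2: 955·47 = 44885
3: 671·52 = 34892
τ̂ = Σ Nₕx̄ₕ = 95944.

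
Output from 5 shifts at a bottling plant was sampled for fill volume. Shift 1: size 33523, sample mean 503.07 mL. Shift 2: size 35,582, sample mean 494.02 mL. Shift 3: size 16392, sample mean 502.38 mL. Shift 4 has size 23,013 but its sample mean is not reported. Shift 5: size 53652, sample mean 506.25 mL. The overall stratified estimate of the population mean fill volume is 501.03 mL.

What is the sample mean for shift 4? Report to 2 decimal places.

Σ Nₕx̄ₕ = N·μ, so 23013·x̄_4 = 162162·501.03 − (33523·503.07 + 35582·494.02 + 16392·502.38 + 53652·506.25).
= 81248026.86 − 69838973.21 = 11409053.65.
x̄_4 = 11409053.65 / 23013 = 495.7656... → 495.77.

495.77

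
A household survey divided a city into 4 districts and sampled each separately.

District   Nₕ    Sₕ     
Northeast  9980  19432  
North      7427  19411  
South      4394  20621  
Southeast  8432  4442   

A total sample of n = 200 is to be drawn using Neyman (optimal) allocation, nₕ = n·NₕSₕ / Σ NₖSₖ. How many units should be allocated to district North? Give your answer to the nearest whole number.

Northeast: NₕSₕ = 9980·19432 = 193931360
North: NₕSₕ = 7427·19411 = 144165497
South: NₕSₕ = 4394·20621 = 90608674
Southeast: NₕSₕ = 8432·4442 = 37454944
Σ NₕSₕ = 466160475.
n_North = 200·144165497/466160475 = 61.852... → 62.

62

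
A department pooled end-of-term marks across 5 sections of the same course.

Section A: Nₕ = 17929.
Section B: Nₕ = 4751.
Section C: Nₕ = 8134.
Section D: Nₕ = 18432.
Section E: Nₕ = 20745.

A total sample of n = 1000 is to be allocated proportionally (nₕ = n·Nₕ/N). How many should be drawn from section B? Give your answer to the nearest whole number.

68

Share of section B = 4751/69991 = 0.06788.
Allocate 1000 × 0.06788 = 67.880... → 68.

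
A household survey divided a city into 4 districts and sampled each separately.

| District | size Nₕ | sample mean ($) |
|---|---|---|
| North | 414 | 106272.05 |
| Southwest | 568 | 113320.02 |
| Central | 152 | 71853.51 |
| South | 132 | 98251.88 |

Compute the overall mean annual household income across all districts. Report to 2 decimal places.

N = 414 + 568 + 152 + 132 = 1266.
The stratified mean weights each stratum mean by its population share Nₕ/N.
Σ Nₕx̄ₕ = 414·106272.05 + 568·113320.02 + 152·71853.51 + 132·98251.88 = 43996628.7 + 64365771.36 + 10921733.52 + 12969248.16 = 132253381.74.
Divide by N: 132253381.74 / 1266 = 104465.5464... → 104465.55.

104465.55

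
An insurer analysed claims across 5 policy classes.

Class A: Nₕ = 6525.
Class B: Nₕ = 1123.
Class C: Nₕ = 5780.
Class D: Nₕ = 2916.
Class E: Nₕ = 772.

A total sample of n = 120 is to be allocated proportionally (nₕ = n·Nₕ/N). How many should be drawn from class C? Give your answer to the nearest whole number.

N = 6525 + 1123 + 5780 + 2916 + 772 = 17116.
n_C = 120·5780/17116 = 40.523... → 41.

41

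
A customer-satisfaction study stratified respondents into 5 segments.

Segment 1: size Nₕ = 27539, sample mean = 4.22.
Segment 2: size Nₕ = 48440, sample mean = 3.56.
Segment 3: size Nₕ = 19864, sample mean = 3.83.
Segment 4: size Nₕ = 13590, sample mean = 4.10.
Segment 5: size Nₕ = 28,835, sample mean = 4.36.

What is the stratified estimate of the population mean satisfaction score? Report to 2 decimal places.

N = 138268; weights Wₕ = Nₕ/N = (0.1992, 0.3503, 0.1437, 0.0983, 0.2085).
x̄_st = Σ Wₕ·x̄ₕ = 0.1992·4.22 + 0.3503·3.56 + 0.1437·3.83 + 0.0983·4.10 + 0.2085·4.36 ≈ 3.9502...
→ 3.95.

3.95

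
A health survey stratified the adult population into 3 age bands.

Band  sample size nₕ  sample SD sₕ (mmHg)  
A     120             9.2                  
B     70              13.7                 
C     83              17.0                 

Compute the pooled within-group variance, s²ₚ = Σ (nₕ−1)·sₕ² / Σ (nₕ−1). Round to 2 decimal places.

173.04

Degrees of freedom: 119 + 69 + 82 = 270.
Σ(nₕ−1)sₕ² = 119·84.64 + 69·187.69 + 82·289 = 46720.77.
s²ₚ = 46720.77 / 270 = 173.0399... → 173.04.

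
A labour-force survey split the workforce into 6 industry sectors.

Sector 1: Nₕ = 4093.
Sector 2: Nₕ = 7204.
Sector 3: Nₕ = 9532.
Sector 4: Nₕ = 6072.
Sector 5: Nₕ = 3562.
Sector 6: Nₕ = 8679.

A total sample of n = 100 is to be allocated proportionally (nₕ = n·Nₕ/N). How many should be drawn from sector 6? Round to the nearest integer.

22

N = 4093 + 7204 + 9532 + 6072 + 3562 + 8679 = 39142.
n_6 = 100·8679/39142 = 22.173... → 22.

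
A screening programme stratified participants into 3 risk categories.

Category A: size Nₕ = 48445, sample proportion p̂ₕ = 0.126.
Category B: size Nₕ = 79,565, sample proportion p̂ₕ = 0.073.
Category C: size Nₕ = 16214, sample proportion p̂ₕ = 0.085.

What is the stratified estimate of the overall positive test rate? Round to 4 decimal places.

N = 48445 + 79565 + 16214 = 144224.
Overall proportion = Σ (Nₕ/N)·p̂ₕ.
Σ Nₕp̂ₕ = 6104.07 + 5808.245 + 1378.19 = 13290.505.
13290.505 / 144224 = 0.092152... → 0.0922.

0.0922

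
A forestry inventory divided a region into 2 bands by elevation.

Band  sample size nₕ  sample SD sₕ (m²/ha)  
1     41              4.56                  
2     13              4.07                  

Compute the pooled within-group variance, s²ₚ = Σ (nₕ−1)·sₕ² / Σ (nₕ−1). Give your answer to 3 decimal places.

19.818

1: (41−1)·4.56² = 40·20.7936 = 831.744
2: (13−1)·4.07² = 12·16.5649 = 198.7788
Numerator = 1030.5228; denominator = Σ(nₕ−1) = 52.
s²ₚ = 1030.5228/52 = 19.81775... → 19.818.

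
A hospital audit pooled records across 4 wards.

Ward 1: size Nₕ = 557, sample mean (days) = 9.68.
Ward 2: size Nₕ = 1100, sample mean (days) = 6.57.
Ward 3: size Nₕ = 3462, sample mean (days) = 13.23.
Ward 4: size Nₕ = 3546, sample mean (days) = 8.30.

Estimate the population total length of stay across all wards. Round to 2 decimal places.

87852.82

1: 557·9.68 = 5391.76
2: 1100·6.57 = 7227
3: 3462·13.23 = 45802.26
4: 3546·8.30 = 29431.8
τ̂ = Σ Nₕx̄ₕ = 87852.82.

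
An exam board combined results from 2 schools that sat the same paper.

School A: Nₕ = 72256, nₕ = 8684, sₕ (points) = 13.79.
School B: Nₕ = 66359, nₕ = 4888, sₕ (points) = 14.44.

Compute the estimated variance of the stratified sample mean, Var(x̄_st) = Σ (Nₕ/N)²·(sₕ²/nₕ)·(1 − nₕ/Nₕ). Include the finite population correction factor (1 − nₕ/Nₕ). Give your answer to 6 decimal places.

0.014291

N = 138615. Term for each stratum: Wₕ²sₕ²/nₕ·(1−nₕ/Nₕ).
Var(x̄_st) = 0.005235137 + 0.009056343 = 0.014291480 → 0.014291.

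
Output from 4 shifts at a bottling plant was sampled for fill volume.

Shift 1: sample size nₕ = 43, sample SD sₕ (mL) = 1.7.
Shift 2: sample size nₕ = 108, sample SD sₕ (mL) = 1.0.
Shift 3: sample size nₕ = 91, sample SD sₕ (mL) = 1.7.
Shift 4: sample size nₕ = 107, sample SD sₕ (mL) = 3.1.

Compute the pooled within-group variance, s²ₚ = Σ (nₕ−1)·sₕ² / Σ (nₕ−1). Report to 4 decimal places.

Degrees of freedom: 42 + 107 + 90 + 106 = 345.
Σ(nₕ−1)sₕ² = 42·2.89 + 107·1 + 90·2.89 + 106·9.61 = 1507.14.
s²ₚ = 1507.14 / 345 = 4.368522... → 4.3685.

4.3685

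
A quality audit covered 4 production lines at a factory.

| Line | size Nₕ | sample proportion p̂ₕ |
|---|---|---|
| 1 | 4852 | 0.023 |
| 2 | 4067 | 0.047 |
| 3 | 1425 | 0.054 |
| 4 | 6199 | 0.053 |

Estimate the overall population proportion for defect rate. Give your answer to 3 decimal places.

N = 4852 + 4067 + 1425 + 6199 = 16543.
Overall proportion = Σ (Nₕ/N)·p̂ₕ.
Σ Nₕp̂ₕ = 111.596 + 191.149 + 76.95 + 328.547 = 708.242.
708.242 / 16543 = 0.04281... → 0.043.

0.043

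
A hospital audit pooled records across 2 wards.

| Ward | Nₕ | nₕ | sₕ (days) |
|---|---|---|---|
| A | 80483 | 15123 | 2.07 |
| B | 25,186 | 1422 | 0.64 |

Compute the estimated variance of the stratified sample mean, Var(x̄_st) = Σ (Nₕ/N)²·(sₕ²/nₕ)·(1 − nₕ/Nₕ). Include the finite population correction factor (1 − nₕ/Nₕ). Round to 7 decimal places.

0.0001489

N = 105669; Wₕ = Nₕ/N.
ward A: (80483/105669)²·2.07²/15123·(1 − 15123/80483) = 0.0001334823
ward B: (25186/105669)²·0.64²/1422·(1 − 1422/25186) = 0.0000154399
Sum = 0.0001489222 → 0.0001489.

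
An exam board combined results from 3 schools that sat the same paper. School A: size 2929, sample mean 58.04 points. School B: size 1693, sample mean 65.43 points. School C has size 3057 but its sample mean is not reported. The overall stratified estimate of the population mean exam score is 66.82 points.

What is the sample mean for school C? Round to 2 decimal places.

Σ Nₕx̄ₕ = N·μ, so 3057·x̄_C = 7679·66.82 − (2929·58.04 + 1693·65.43).
= 513110.78 − 280772.15 = 232338.63.
x̄_C = 232338.63 / 3057 = 76.0022... → 76.00.

76.00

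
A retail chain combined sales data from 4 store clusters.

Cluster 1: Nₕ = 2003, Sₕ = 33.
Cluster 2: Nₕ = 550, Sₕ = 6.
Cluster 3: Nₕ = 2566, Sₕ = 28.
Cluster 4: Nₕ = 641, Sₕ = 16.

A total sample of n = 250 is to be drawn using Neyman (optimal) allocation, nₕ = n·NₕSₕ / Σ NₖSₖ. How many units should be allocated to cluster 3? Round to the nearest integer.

119

1: NₕSₕ = 2003·33 = 66099
2: NₕSₕ = 550·6 = 3300
3: NₕSₕ = 2566·28 = 71848
4: NₕSₕ = 641·16 = 10256
Σ NₕSₕ = 151503.
n_3 = 250·71848/151503 = 118.559... → 119.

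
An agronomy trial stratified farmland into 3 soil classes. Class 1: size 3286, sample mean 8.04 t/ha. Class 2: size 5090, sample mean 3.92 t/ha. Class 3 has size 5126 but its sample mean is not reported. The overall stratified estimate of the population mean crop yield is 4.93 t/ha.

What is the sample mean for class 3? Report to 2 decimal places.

3.94

Σ Nₕx̄ₕ = N·μ, so 5126·x̄_3 = 13502·4.93 − (3286·8.04 + 5090·3.92).
= 66564.86 − 46372.24 = 20192.62.
x̄_3 = 20192.62 / 5126 = 3.9393... → 3.94.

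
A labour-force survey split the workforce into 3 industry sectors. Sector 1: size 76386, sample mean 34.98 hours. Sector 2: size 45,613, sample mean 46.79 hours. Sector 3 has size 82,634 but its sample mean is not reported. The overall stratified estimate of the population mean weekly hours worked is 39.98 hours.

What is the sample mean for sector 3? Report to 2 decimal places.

N = 76386 + 45613 + 82634 = 204633.
Overall total = μ·N = 39.98·204633 = 8181227.34.
Subtract the known strata: 76386·34.98 + 45613·46.79 = 4806214.55.
Remaining total for sector 3: 8181227.34 − 4806214.55 = 3375012.79.
Divide by its size: 3375012.79 / 82634 = 40.8429... → 40.84.

40.84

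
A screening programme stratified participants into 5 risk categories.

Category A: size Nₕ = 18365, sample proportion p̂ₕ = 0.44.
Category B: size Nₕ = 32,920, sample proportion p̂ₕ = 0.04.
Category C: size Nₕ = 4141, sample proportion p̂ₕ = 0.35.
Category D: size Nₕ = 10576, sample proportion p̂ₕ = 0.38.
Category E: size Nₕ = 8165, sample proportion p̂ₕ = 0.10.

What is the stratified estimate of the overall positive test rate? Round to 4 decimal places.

0.2114

Wₕ = Nₕ/N with N = 74167: 0.2476, 0.4439, 0.0558, 0.1426, 0.1101.
p̂_st = 0.2476·0.44 + 0.4439·0.04 + 0.0558·0.35 + 0.1426·0.38 + 0.1101·0.10 ≈ 0.211443... → 0.2114.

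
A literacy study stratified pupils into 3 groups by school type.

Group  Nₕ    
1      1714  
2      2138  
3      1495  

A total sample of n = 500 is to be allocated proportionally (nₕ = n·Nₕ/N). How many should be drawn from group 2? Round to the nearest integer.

Share of group 2 = 2138/5347 = 0.39985.
Allocate 500 × 0.39985 = 199.925... → 200.

200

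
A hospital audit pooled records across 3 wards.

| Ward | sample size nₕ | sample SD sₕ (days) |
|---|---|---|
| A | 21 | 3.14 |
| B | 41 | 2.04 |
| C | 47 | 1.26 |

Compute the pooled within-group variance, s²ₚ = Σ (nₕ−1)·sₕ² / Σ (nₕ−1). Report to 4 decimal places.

4.1197

Degrees of freedom: 20 + 40 + 46 = 106.
Σ(nₕ−1)sₕ² = 20·9.8596 + 40·4.1616 + 46·1.5876 = 436.6856.
s²ₚ = 436.6856 / 106 = 4.119675... → 4.1197.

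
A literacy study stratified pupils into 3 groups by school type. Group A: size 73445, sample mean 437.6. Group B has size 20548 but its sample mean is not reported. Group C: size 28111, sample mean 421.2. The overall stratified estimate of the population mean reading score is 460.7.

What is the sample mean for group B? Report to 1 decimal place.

597.3

N = 73445 + 20548 + 28111 = 122104.
Overall total = μ·N = 460.7·122104 = 56253312.8.
Subtract the known strata: 73445·437.6 + 28111·421.2 = 43979885.2.
Remaining total for group B: 56253312.8 − 43979885.2 = 12273427.6.
Divide by its size: 12273427.6 / 20548 = 597.305... → 597.3.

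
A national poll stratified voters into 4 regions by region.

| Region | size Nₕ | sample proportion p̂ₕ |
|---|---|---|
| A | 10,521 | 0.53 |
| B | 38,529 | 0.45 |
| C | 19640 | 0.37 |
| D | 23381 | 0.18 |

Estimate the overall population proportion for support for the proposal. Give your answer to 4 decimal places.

0.3735

Wₕ = Nₕ/N with N = 92071: 0.1143, 0.4185, 0.2133, 0.2539.
p̂_st = 0.1143·0.53 + 0.4185·0.45 + 0.2133·0.37 + 0.2539·0.18 ≈ 0.373511... → 0.3735.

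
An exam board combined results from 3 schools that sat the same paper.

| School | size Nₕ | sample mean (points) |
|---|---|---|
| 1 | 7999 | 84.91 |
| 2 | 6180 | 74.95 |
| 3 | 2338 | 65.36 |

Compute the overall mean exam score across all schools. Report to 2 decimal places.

78.42

N = 7999 + 6180 + 2338 = 16517.
The stratified mean weights each stratum mean by its population share Nₕ/N.
Σ Nₕx̄ₕ = 7999·84.91 + 6180·74.95 + 2338·65.36 = 679195.09 + 463191 + 152811.68 = 1295197.77.
Divide by N: 1295197.77 / 16517 = 78.4160... → 78.42.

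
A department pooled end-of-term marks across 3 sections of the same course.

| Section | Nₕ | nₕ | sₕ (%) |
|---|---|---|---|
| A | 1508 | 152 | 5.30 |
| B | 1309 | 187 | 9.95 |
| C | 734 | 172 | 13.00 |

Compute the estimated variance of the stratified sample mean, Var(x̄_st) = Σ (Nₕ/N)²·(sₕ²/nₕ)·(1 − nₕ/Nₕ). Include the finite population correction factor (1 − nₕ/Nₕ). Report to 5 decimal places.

0.12378

N = 3551. Term for each stratum: Wₕ²sₕ²/nₕ·(1−nₕ/Nₕ).
Var(x̄_st) = 0.02996870 + 0.06166457 + 0.03214321 = 0.12377648 → 0.12378.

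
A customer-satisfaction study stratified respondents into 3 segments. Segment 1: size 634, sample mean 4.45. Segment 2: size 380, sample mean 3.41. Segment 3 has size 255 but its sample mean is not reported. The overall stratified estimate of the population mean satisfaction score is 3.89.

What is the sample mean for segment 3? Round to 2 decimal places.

Σ Nₕx̄ₕ = N·μ, so 255·x̄_3 = 1269·3.89 − (634·4.45 + 380·3.41).
= 4936.41 − 4117.1 = 819.31.
x̄_3 = 819.31 / 255 = 3.2130... → 3.21.

3.21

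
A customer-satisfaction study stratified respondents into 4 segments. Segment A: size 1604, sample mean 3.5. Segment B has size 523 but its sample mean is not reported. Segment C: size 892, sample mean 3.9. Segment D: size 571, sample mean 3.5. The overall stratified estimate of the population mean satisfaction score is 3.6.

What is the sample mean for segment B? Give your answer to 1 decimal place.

3.5

Σ Nₕx̄ₕ = N·μ, so 523·x̄_B = 3590·3.6 − (1604·3.5 + 892·3.9 + 571·3.5).
= 12924 − 11091.3 = 1832.7.
x̄_B = 1832.7 / 523 = 3.504... → 3.5.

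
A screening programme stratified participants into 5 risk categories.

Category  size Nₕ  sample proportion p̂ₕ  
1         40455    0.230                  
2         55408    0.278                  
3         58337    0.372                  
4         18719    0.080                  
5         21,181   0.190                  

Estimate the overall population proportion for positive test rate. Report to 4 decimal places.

N = 40455 + 55408 + 58337 + 18719 + 21181 = 194100.
Overall proportion = Σ (Nₕ/N)·p̂ₕ.
Σ Nₕp̂ₕ = 9304.65 + 15403.424 + 21701.364 + 1497.52 + 4024.39 = 51931.348.
51931.348 / 194100 = 0.267549... → 0.2675.

0.2675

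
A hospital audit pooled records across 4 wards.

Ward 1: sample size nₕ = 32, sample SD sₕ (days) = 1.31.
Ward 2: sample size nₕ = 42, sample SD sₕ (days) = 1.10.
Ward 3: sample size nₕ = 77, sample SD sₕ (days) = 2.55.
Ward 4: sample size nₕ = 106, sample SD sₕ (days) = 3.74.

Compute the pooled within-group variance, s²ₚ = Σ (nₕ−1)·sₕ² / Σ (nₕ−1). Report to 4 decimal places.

8.1648

1: (32−1)·1.31² = 31·1.7161 = 53.1991
2: (42−1)·1.10² = 41·1.21 = 49.61
3: (77−1)·2.55² = 76·6.5025 = 494.19
4: (106−1)·3.74² = 105·13.9876 = 1468.698
Numerator = 2065.6971; denominator = Σ(nₕ−1) = 253.
s²ₚ = 2065.6971/253 = 8.164811... → 8.1648.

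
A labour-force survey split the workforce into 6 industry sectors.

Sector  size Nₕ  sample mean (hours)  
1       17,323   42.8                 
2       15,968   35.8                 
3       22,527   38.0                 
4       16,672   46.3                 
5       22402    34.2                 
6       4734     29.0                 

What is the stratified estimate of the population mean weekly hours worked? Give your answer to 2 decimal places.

N = 17323 + 15968 + 22527 + 16672 + 22402 + 4734 = 99626.
The stratified mean weights each stratum mean by its population share Nₕ/N.
Σ Nₕx̄ₕ = 17323·42.8 + 15968·35.8 + 22527·38.0 + 16672·46.3 + 22402·34.2 + 4734·29.0 = 741424.4 + 571654.4 + 856026 + 771913.6 + 766148.4 + 137286 = 3844452.8.
Divide by N: 3844452.8 / 99626 = 38.5889... → 38.59.

38.59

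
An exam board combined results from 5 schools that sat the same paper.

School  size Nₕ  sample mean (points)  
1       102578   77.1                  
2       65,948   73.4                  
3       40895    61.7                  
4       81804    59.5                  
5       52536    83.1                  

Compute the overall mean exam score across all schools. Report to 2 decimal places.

N = 343761; weights Wₕ = Nₕ/N = (0.2984, 0.1918, 0.1190, 0.2380, 0.1528).
x̄_st = Σ Wₕ·x̄ₕ = 0.2984·77.1 + 0.1918·73.4 + 0.1190·61.7 + 0.2380·59.5 + 0.1528·83.1 ≈ 71.2869...
→ 71.29.

71.29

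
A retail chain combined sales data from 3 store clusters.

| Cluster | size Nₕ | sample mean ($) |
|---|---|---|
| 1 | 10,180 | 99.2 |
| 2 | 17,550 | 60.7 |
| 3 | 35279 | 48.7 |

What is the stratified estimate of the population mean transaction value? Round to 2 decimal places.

60.20

x̄_st = (Σ Nₕx̄ₕ) / (Σ Nₕ) = (10180·99.2 + 17550·60.7 + 35279·48.7) / 63009
= 3793228.3 / 63009 = 60.2014... → 60.20.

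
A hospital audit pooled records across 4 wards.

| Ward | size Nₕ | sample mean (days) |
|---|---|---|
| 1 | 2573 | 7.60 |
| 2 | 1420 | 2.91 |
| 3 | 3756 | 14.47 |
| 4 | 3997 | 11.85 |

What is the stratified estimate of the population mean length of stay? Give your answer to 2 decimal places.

10.68

N = 11746; weights Wₕ = Nₕ/N = (0.2191, 0.1209, 0.3198, 0.3403).
x̄_st = Σ Wₕ·x̄ₕ = 0.2191·7.60 + 0.1209·2.91 + 0.3198·14.47 + 0.3403·11.85 ≈ 10.6760...
→ 10.68.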